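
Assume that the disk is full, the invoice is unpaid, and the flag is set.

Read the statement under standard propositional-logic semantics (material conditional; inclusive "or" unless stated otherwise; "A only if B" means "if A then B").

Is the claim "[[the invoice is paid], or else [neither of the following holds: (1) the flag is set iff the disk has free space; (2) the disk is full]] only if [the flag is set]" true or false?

true

Let Q = "the invoice is paid" (F), R = "the flag is set" (T), P = "the disk is full" (T).
Parsed as (Q ∨ ((R ↔ ¬P) ↓ P)) → R

¬P = ¬T = F
R ↔ ¬P = T ↔ F = F
(R ↔ ¬P) ↓ P = F ↓ T = F
Q ∨ ((R ↔ ¬P) ↓ P) = F ∨ F = F
(Q ∨ ((R ↔ ¬P) ↓ P)) → R = F → T = T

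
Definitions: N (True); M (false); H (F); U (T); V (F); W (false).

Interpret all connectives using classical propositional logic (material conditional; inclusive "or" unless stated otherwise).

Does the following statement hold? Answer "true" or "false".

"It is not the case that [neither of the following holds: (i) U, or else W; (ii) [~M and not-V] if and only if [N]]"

Values: U=True, W=False, M=False, V=False, N=True.
Parsed as not ((U or W) nor ((not M and not V) iff N))

U or W = True or False = True
not M = not False = True
not V = not False = True
not M and not V = True and True = True
(not M and not V) iff N = True iff True = True
(U or W) nor ((not M and not V) iff N) = True nor True = False
not ((U or W) nor ((not M and not V) iff N)) = not False = True

The statement is true.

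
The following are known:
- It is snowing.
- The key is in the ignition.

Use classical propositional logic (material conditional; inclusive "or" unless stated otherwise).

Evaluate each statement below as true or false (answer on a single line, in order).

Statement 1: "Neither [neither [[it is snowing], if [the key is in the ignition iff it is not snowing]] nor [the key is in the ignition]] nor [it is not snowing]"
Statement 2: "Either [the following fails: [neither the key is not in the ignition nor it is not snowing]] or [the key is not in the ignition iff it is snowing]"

Statement 1 T; Statement 2 F

Let Q = "the key is in the ignition" (T), V = "it is snowing" (T).

Statement 1: Parsed as (((Q <-> ~V) -> V) nor Q) nor ~V

~V = ~T = F
Q <-> ~V = T <-> F = F
(Q <-> ~V) -> V = F -> T = T
((Q <-> ~V) -> V) nor Q = T nor T = F
~V = ~T = F
(((Q <-> ~V) -> V) nor Q) nor ~V = F nor F = T
Thus Statement 1 is true.

Statement 2: This is ~(~Q nor ~V) | (~Q <-> V).

~Q = ~T = F
~V = ~T = F
~Q nor ~V = F nor F = T
~(~Q nor ~V) = ~T = F
~Q = ~T = F
~Q <-> V = F <-> T = F
~(~Q nor ~V) | (~Q <-> V) = F | F = F
Hence Statement 2 is false.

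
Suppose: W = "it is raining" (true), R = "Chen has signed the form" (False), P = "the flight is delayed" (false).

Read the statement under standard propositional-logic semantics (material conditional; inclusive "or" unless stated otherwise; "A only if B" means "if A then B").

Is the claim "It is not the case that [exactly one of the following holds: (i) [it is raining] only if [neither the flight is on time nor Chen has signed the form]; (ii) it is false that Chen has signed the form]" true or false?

Formalization: not ((W -> (not P nor R)) xor not R)

not P = not False = True
not P nor R = True nor False = False
W -> (not P nor R) = True -> False = False
not R = not False = True
(W -> (not P nor R)) xor not R = False xor True = True
not ((W -> (not P nor R)) xor not R) = not True = False

false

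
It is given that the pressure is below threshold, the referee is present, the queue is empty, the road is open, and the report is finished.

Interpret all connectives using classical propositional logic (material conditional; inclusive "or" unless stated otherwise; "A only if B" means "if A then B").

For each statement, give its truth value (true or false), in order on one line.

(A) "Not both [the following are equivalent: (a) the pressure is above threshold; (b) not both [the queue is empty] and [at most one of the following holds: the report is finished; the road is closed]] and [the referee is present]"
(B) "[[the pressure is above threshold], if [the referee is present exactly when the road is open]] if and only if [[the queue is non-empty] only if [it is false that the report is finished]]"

(A) False / (B) False

Let G = "the pressure is above threshold" (F), R = "the queue is empty" (T), S = "the report is finished" (T), D = "the road is closed" (F), M = "the referee is present" (T).

(A): This is (G <-> (R nand (S nand D))) nand M.

S nand D = T nand F = T
R nand (S nand D) = T nand T = F
G <-> (R nand (S nand D)) = F <-> F = T
(G <-> (R nand (S nand D))) nand M = T nand T = F
So (A) is false.

(B): Formalization: ((M <-> ~D) -> G) <-> (~R -> ~S)

~D = ~F = T
M <-> ~D = T <-> T = T
(M <-> ~D) -> G = T -> F = F
~R = ~T = F
~S = ~T = F
~R -> ~S = F -> F = T
((M <-> ~D) -> G) <-> (~R -> ~S) = F <-> T = F
Hence (B) is false.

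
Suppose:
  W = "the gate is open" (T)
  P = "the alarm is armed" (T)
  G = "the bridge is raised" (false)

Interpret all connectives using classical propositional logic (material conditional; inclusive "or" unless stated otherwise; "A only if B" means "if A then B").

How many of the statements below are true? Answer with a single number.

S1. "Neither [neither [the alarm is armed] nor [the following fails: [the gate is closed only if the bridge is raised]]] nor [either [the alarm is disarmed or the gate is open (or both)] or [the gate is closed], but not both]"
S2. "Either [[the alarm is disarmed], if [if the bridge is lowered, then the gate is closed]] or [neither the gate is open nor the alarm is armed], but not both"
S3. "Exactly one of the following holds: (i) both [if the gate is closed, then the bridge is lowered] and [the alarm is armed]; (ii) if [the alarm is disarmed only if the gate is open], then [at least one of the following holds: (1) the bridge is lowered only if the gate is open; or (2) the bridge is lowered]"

S1: In symbols: (P nor ~(~W -> G)) nor ((~P | W) xor ~W)

~W = ~T = F
~W -> G = F -> F = T
~(~W -> G) = ~T = F
P nor ~(~W -> G) = T nor F = F
~P = ~T = F
~P | W = F | T = T
~W = ~T = F
(~P | W) xor ~W = T xor F = T
(P nor ~(~W -> G)) nor ((~P | W) xor ~W) = F nor T = F
Hence S1 is false.

S2: Formalization: ((~G -> ~W) -> ~P) xor (W nor P)

~G = ~F = T
~W = ~T = F
~G -> ~W = T -> F = F
~P = ~T = F
(~G -> ~W) -> ~P = F -> F = T
W nor P = T nor T = F
((~G -> ~W) -> ~P) xor (W nor P) = T xor F = T
Hence S2 is true.

S3: In symbols: ((~W -> ~G) & P) xor ((~P -> W) -> ((~G -> W) | ~G))

~W = ~T = F
~G = ~F = T
~W -> ~G = F -> T = T
(~W -> ~G) & P = T & T = T
~P = ~T = F
~P -> W = F -> T = T
~G = ~F = T
~G -> W = T -> T = T
~G = ~F = T
(~G -> W) | ~G = T | T = T
(~P -> W) -> ((~G -> W) | ~G) = T -> T = T
((~W -> ~G) & P) xor ((~P -> W) -> ((~G -> W) | ~G)) = T xor T = F
So S3 is false.

True statements: 1 (S2).

1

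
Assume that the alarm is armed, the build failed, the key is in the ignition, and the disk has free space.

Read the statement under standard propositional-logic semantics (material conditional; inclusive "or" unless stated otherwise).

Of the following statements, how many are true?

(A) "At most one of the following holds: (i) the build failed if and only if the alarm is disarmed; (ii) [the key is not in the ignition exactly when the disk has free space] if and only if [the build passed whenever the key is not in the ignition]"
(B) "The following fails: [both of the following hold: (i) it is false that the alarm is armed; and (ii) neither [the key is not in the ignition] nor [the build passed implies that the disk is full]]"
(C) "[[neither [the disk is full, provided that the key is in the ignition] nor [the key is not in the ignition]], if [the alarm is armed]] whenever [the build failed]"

Let Q = "the build passed" (F), P = "the alarm is armed" (T), R = "the key is in the ignition" (T), S = "the disk is full" (F).

(A): Parsed as (¬Q ↔ ¬P) ↑ ((¬R ↔ ¬S) ↔ (¬R → Q))

¬Q = ¬F = T
¬P = ¬T = F
¬Q ↔ ¬P = T ↔ F = F
¬R = ¬T = F
¬S = ¬F = T
¬R ↔ ¬S = F ↔ T = F
¬R = ¬T = F
¬R → Q = F → F = T
(¬R ↔ ¬S) ↔ (¬R → Q) = F ↔ T = F
(¬Q ↔ ¬P) ↑ ((¬R ↔ ¬S) ↔ (¬R → Q)) = F ↑ F = T
Thus (A) is true.

(B): Formalization: ¬(¬P ∧ (¬R ↓ (Q → S)))

¬P = ¬T = F
¬R = ¬T = F
Q → S = F → F = T
¬R ↓ (Q → S) = F ↓ T = F
¬P ∧ (¬R ↓ (Q → S)) = F ∧ F = F
¬(¬P ∧ (¬R ↓ (Q → S))) = ¬F = T
Hence (B) is true.

(C): In symbols: ¬Q → (P → ((R → S) ↓ ¬R))

¬Q = ¬F = T
R → S = T → F = F
¬R = ¬T = F
(R → S) ↓ ¬R = F ↓ F = T
P → ((R → S) ↓ ¬R) = T → T = T
¬Q → (P → ((R → S) ↓ ¬R)) = T → T = T
So (C) is true.

Count: 3.

3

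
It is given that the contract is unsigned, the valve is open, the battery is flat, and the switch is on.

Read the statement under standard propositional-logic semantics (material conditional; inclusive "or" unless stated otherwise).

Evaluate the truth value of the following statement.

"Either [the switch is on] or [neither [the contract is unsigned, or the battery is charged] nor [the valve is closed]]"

Let S = "the switch is on" (T), P = "the contract is signed" (F), R = "the battery is charged" (F), Q = "the valve is open" (T).
This is S | ((~P | R) nor ~Q).

~P = ~F = T
~P | R = T | F = T
~Q = ~T = F
(~P | R) nor ~Q = T nor F = F
S | ((~P | R) nor ~Q) = T | F = T

True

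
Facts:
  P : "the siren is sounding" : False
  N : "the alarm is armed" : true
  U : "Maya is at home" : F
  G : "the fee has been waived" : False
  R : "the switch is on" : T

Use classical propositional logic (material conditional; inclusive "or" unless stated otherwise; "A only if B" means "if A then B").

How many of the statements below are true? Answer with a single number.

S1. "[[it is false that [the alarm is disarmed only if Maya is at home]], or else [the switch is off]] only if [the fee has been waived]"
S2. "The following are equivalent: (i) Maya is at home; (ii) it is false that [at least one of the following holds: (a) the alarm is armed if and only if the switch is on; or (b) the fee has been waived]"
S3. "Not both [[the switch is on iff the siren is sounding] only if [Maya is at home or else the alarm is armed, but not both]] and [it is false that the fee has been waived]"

2

S1: Parsed as (not (not N -> U) or not R) -> G

not N = not True = False
not N -> U = False -> False = True
not (not N -> U) = not True = False
not R = not True = False
not (not N -> U) or not R = False or False = False
(not (not N -> U) or not R) -> G = False -> False = True
So S1 is true.

S2: In symbols: U iff not ((N iff R) or G)

N iff R = True iff True = True
(N iff R) or G = True or False = True
not ((N iff R) or G) = not True = False
U iff not ((N iff R) or G) = False iff False = True
So S2 is true.

S3: This is ((R iff P) -> (U xor N)) nand not G.

R iff P = True iff False = False
U xor N = False xor True = True
(R iff P) -> (U xor N) = False -> True = True
not G = not False = True
((R iff P) -> (U xor N)) nand not G = True nand True = False
Hence S3 is false.

True statements: 2 (S1, S2).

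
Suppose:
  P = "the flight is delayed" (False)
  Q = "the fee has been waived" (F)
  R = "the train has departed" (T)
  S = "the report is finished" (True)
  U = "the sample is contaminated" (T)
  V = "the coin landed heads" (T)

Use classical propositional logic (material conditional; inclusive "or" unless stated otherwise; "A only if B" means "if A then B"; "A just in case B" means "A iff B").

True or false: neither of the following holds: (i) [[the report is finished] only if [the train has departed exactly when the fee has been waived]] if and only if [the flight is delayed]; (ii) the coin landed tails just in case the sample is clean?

Formalization: ((S -> (R iff Q)) iff P) nor (not V iff not U)

R iff Q = True iff False = False
S -> (R iff Q) = True -> False = False
(S -> (R iff Q)) iff P = False iff False = True
not V = not True = False
not U = not True = False
not V iff not U = False iff False = True
((S -> (R iff Q)) iff P) nor (not V iff not U) = True nor True = False

The statement is false.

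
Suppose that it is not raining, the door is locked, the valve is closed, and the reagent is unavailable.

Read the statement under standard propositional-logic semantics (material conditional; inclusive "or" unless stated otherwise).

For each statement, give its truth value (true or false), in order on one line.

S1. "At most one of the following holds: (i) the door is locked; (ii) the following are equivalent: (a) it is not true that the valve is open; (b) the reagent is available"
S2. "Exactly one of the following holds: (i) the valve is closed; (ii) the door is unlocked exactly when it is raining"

Let H = "the door is locked" (True), N = "the valve is open" (False), D = "the reagent is available" (False), U = "it is raining" (False).

S1: In symbols: H nand (not N iff D)

not N = not False = True
not N iff D = True iff False = False
H nand (not N iff D) = True nand False = True
Hence S1 is true.

S2: This is not N xor (not H iff U).

not N = not False = True
not H = not True = False
not H iff U = False iff False = True
not N xor (not H iff U) = True xor True = False
Hence S2 is false.

S1 true / S2 false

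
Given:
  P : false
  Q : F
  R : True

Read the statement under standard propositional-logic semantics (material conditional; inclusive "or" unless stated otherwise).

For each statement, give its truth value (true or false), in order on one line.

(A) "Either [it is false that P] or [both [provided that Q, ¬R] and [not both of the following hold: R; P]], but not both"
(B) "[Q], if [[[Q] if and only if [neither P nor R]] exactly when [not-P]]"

(A) False / (B) False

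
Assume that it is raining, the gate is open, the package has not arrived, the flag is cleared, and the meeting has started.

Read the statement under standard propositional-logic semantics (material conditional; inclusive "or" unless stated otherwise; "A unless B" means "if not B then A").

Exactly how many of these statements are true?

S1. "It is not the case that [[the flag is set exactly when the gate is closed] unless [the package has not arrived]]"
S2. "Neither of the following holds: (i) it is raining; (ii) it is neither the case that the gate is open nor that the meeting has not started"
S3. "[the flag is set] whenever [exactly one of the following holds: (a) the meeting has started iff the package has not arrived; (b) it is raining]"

1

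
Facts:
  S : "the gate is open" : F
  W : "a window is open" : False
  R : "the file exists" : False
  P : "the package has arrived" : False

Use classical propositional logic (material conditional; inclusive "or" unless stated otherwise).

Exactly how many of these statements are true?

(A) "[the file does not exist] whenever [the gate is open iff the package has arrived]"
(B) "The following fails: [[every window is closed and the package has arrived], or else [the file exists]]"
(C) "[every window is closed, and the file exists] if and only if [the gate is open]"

3

(A): Parsed as (S <-> P) -> ~R

S <-> P = F <-> F = T
~R = ~F = T
(S <-> P) -> ~R = T -> T = T
So (A) is true.

(B): In symbols: ~((~W & P) | R)

~W = ~F = T
~W & P = T & F = F
(~W & P) | R = F | F = F
~((~W & P) | R) = ~F = T
Hence (B) is true.

(C): In symbols: (~W & R) <-> S

~W = ~F = T
~W & R = T & F = F
(~W & R) <-> S = F <-> F = T
Hence (C) is true.

3 of the 3 statements are true.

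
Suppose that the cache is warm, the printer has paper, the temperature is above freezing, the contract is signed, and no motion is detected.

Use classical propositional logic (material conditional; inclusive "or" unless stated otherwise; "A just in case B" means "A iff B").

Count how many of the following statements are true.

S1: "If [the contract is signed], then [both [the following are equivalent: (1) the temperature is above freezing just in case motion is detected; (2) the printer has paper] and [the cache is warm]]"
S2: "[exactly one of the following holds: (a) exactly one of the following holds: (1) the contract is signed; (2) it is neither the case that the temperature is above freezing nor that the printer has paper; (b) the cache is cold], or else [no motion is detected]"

Let S = "the contract is signed" (True), R = "the temperature is below freezing" (False), U = "motion is detected" (False), Q = "the printer has paper" (True), P = "the cache is warm" (True).

S1: In symbols: S -> (((not R iff U) iff Q) and P)

not R = not False = True
not R iff U = True iff False = False
(not R iff U) iff Q = False iff True = False
((not R iff U) iff Q) and P = False and True = False
S -> (((not R iff U) iff Q) and P) = True -> False = False
Thus S1 is false.

S2: In symbols: ((S xor (not R nor Q)) xor not P) or not U

not R = not False = True
not R nor Q = True nor True = False
S xor (not R nor Q) = True xor False = True
not P = not True = False
(S xor (not R nor Q)) xor not P = True xor False = True
not U = not False = True
((S xor (not R nor Q)) xor not P) or not U = True or True = True
So S2 is true.

True statements: 1.

1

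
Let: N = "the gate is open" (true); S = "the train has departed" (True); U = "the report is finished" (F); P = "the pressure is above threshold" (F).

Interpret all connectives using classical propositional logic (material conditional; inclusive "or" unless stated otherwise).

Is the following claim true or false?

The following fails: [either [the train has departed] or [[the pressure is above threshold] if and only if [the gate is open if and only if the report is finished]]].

This is not (S or (P iff (N iff U))).

N iff U = True iff False = False
P iff (N iff U) = False iff False = True
S or (P iff (N iff U)) = True or True = True
not (S or (P iff (N iff U))) = not True = False

False.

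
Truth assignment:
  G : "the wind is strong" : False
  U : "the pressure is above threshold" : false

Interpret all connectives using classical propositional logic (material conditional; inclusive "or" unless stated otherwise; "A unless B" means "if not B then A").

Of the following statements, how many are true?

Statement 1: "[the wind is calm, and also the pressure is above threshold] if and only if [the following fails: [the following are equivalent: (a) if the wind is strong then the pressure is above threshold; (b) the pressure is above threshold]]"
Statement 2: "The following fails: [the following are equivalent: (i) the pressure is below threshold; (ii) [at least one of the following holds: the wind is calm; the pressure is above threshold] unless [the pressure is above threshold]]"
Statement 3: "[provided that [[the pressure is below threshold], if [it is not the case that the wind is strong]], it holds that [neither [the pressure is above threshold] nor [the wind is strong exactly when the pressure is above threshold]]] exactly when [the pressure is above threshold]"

Statement 1: This is (not G and U) iff not ((G -> U) iff U).

not G = not False = True
not G and U = True and False = False
G -> U = False -> False = True
(G -> U) iff U = True iff False = False
not ((G -> U) iff U) = not False = True
(not G and U) iff not ((G -> U) iff U) = False iff True = False
Thus Statement 1 is false.

Statement 2: Parsed as not (not U iff ((not G or U) or U))

not U = not False = True
not G = not False = True
not G or U = True or False = True
(not G or U) or U = True or False = True
not U iff ((not G or U) or U) = True iff True = True
not (not U iff ((not G or U) or U)) = not True = False
Thus Statement 2 is false.

Statement 3: Formalization: ((not G -> not U) -> (U nor (G iff U))) iff U

not G = not False = True
not U = not False = True
not G -> not U = True -> True = True
G iff U = False iff False = True
U nor (G iff U) = False nor True = False
(not G -> not U) -> (U nor (G iff U)) = True -> False = False
((not G -> not U) -> (U nor (G iff U))) iff U = False iff False = True
So Statement 3 is true.

1 of the 3 statements is true.

1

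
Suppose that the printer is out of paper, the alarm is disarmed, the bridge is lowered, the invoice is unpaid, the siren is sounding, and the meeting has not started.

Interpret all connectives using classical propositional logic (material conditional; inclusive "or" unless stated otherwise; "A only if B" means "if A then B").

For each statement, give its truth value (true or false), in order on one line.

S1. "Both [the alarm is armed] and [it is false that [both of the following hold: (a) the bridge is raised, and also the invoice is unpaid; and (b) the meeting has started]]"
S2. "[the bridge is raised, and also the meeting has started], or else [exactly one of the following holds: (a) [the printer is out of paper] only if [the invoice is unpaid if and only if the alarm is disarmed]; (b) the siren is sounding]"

Let Q = "the alarm is armed" (F), R = "the bridge is raised" (F), S = "the invoice is paid" (F), V = "the meeting has started" (F), P = "the printer has paper" (F), U = "the siren is sounding" (T).

S1: In symbols: Q & ~((R & ~S) & V)

~S = ~F = T
R & ~S = F & T = F
(R & ~S) & V = F & F = F
~((R & ~S) & V) = ~F = T
Q & ~((R & ~S) & V) = F & T = F
Thus S1 is false.

S2: This is (R & V) | ((~P -> (~S <-> ~Q)) xor U).

R & V = F & F = F
~P = ~F = T
~S = ~F = T
~Q = ~F = T
~S <-> ~Q = T <-> T = T
~P -> (~S <-> ~Q) = T -> T = T
(~P -> (~S <-> ~Q)) xor U = T xor T = F
(R & V) | ((~P -> (~S <-> ~Q)) xor U) = F | F = F
So S2 is false.

S1 False; S2 False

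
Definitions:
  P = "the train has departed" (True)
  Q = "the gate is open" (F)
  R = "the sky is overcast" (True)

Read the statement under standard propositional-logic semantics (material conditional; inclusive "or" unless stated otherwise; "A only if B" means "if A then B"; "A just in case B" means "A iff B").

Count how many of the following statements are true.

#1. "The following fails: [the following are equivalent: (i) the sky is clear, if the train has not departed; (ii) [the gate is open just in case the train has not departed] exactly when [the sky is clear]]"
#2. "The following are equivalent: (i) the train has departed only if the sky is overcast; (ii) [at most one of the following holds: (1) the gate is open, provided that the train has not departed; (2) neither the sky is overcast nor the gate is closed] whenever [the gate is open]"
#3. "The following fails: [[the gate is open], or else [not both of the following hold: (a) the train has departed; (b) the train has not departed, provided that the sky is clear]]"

3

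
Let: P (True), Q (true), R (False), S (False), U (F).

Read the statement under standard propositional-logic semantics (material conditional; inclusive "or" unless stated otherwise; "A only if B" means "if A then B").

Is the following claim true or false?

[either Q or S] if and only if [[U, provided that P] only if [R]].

true

Values: Q=True, S=False, P=True, U=False, R=False.
In symbols: (Q or S) iff ((P -> U) -> R)

Q or S = True or False = True
P -> U = True -> False = False
(P -> U) -> R = False -> False = True
(Q or S) iff ((P -> U) -> R) = True iff True = True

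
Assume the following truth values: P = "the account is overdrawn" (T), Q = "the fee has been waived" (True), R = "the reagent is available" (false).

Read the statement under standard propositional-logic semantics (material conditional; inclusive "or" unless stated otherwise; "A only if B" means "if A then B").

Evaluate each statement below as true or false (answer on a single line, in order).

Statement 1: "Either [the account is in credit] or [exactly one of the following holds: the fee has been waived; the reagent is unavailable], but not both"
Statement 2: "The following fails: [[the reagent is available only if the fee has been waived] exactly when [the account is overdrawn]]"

Statement 1 false, Statement 2 false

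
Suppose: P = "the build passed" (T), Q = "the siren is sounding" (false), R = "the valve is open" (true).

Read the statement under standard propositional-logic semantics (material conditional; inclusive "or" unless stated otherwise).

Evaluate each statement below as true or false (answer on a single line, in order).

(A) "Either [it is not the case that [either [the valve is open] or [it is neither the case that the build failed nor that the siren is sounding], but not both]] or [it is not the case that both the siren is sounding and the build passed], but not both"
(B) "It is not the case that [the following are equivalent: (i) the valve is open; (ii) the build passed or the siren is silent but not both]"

(A) False, (B) True

(A): Parsed as ~(R xor (~P nor Q)) xor (Q nand P)

~P = ~T = F
~P nor Q = F nor F = T
R xor (~P nor Q) = T xor T = F
~(R xor (~P nor Q)) = ~F = T
Q nand P = F nand T = T
~(R xor (~P nor Q)) xor (Q nand P) = T xor T = F
Hence (A) is false.

(B): Parsed as ~(R <-> (P xor ~Q))

~Q = ~F = T
P xor ~Q = T xor T = F
R <-> (P xor ~Q) = T <-> F = F
~(R <-> (P xor ~Q)) = ~F = T
Hence (B) is true.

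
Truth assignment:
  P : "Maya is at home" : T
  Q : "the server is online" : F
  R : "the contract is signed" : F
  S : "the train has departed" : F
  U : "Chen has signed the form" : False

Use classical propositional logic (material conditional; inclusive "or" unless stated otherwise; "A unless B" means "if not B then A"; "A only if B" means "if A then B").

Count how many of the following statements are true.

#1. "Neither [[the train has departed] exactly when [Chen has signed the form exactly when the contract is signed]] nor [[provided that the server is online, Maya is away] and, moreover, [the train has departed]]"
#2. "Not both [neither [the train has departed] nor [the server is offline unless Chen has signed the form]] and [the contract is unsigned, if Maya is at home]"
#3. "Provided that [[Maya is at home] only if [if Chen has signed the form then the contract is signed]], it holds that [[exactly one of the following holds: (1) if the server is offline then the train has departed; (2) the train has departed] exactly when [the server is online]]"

3

#1: Parsed as (S iff (U iff R)) nor ((Q -> not P) and S)

U iff R = False iff False = True
S iff (U iff R) = False iff True = False
not P = not True = False
Q -> not P = False -> False = True
(Q -> not P) and S = True and False = False
(S iff (U iff R)) nor ((Q -> not P) and S) = False nor False = True
Hence #1 is true.

#2: In symbols: (S nor (not Q or U)) nand (P -> not R)

not Q = not False = True
not Q or U = True or False = True
S nor (not Q or U) = False nor True = False
not R = not False = True
P -> not R = True -> True = True
(S nor (not Q or U)) nand (P -> not R) = False nand True = True
So #2 is true.

#3: Parsed as (P -> (U -> R)) -> (((not Q -> S) xor S) iff Q)

U -> R = False -> False = True
P -> (U -> R) = True -> True = True
not Q = not False = True
not Q -> S = True -> False = False
(not Q -> S) xor S = False xor False = False
((not Q -> S) xor S) iff Q = False iff False = True
(P -> (U -> R)) -> (((not Q -> S) xor S) iff Q) = True -> True = True
So #3 is true.

True statements: 3.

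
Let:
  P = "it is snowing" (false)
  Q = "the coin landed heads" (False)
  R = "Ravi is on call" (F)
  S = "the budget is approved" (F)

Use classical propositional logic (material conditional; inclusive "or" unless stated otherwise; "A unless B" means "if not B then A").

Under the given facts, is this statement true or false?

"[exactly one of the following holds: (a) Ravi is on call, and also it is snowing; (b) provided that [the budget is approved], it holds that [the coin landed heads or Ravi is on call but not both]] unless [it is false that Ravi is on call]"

The statement is true.

Parsed as ((R & P) xor (S -> (Q xor R))) | ~R

R & P = F & F = F
Q xor R = F xor F = F
S -> (Q xor R) = F -> F = T
(R & P) xor (S -> (Q xor R)) = F xor T = T
~R = ~F = T
((R & P) xor (S -> (Q xor R))) | ~R = T | T = T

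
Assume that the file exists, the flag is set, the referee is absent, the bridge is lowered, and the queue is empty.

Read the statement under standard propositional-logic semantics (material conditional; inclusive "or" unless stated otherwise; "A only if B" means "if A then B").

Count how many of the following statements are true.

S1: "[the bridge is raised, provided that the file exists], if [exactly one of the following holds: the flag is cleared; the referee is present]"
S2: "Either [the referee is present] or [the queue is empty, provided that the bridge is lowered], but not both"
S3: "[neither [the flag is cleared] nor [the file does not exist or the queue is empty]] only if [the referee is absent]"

Let D = "the flag is set" (T), S = "the referee is present" (F), Q = "the file exists" (T), U = "the bridge is raised" (F), M = "the queue is empty" (T).

S1: In symbols: (~D xor S) -> (Q -> U)

~D = ~T = F
~D xor S = F xor F = F
Q -> U = T -> F = F
(~D xor S) -> (Q -> U) = F -> F = T
So S1 is true.

S2: In symbols: S xor (~U -> M)

~U = ~F = T
~U -> M = T -> T = T
S xor (~U -> M) = F xor T = T
So S2 is true.

S3: Parsed as (~D nor (~Q | M)) -> ~S

~D = ~T = F
~Q = ~T = F
~Q | M = F | T = T
~D nor (~Q | M) = F nor T = F
~S = ~F = T
(~D nor (~Q | M)) -> ~S = F -> T = T
So S3 is true.

True statements: 3 (S1, S2, S3).

3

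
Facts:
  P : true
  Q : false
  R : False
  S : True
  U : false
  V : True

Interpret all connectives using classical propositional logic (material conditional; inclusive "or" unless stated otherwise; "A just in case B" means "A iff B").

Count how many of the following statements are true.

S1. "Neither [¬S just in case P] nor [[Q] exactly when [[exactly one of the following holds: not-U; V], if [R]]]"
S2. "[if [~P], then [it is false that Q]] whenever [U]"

S1: In symbols: (not S iff P) nor (Q iff (R -> (not U xor V)))

not S = not True = False
not S iff P = False iff True = False
not U = not False = True
not U xor V = True xor True = False
R -> (not U xor V) = False -> False = True
Q iff (R -> (not U xor V)) = False iff True = False
(not S iff P) nor (Q iff (R -> (not U xor V))) = False nor False = True
So S1 is true.

S2: Formalization: U -> (not P -> not Q)

not P = not True = False
not Q = not False = True
not P -> not Q = False -> True = True
U -> (not P -> not Q) = False -> True = True
Hence S2 is true.

True statements: 2.

2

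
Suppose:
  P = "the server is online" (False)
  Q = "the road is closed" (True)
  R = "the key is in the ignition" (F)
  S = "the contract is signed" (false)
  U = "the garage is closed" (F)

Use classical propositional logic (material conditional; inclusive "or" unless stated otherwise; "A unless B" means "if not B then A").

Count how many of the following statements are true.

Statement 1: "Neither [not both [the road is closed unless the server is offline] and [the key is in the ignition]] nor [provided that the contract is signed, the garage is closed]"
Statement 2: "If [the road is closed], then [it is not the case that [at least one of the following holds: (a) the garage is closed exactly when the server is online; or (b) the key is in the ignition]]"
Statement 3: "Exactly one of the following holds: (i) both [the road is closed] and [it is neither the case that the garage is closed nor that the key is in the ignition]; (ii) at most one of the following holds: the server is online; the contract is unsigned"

Statement 1: In symbols: ((Q | ~P) nand R) nor (S -> U)

~P = ~F = T
Q | ~P = T | T = T
(Q | ~P) nand R = T nand F = T
S -> U = F -> F = T
((Q | ~P) nand R) nor (S -> U) = T nor T = F
Hence Statement 1 is false.

Statement 2: In symbols: Q -> ~((U <-> P) | R)

U <-> P = F <-> F = T
(U <-> P) | R = T | F = T
~((U <-> P) | R) = ~T = F
Q -> ~((U <-> P) | R) = T -> F = F
Thus Statement 2 is false.

Statement 3: Formalization: (Q & (U nor R)) xor (P nand ~S)

U nor R = F nor F = T
Q & (U nor R) = T & T = T
~S = ~F = T
P nand ~S = F nand T = T
(Q & (U nor R)) xor (P nand ~S) = T xor T = F
So Statement 3 is false.

0 of the 3 statements are true (none).

0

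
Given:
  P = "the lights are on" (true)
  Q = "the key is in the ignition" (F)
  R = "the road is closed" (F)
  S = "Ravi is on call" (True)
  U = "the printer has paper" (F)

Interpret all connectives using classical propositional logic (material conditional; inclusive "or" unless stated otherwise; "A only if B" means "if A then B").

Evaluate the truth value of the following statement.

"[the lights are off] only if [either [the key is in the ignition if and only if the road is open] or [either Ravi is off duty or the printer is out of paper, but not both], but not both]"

Values: P=T, Q=F, R=F, S=T, U=F.
This is ¬P → ((Q ↔ ¬R) ⊕ (¬S ⊕ ¬U)).

¬P = ¬T = F
¬R = ¬F = T
Q ↔ ¬R = F ↔ T = F
¬S = ¬T = F
¬U = ¬F = T
¬S ⊕ ¬U = F ⊕ T = T
(Q ↔ ¬R) ⊕ (¬S ⊕ ¬U) = F ⊕ T = T
¬P → ((Q ↔ ¬R) ⊕ (¬S ⊕ ¬U)) = F → T = T

True.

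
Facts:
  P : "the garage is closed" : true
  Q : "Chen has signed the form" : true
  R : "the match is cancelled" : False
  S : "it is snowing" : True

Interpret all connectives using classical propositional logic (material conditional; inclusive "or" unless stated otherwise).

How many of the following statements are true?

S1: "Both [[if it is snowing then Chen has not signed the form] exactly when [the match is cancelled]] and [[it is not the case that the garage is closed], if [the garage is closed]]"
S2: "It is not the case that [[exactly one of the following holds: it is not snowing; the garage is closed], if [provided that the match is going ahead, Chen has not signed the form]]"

0

S1: Formalization: ((S → ¬Q) ↔ R) ∧ (P → ¬P)

¬Q = ¬T = F
S → ¬Q = T → F = F
(S → ¬Q) ↔ R = F ↔ F = T
¬P = ¬T = F
P → ¬P = T → F = F
((S → ¬Q) ↔ R) ∧ (P → ¬P) = T ∧ F = F
Hence S1 is false.

S2: Parsed as ¬((¬R → ¬Q) → (¬S ⊕ P))

¬R = ¬F = T
¬Q = ¬T = F
¬R → ¬Q = T → F = F
¬S = ¬T = F
¬S ⊕ P = F ⊕ T = T
(¬R → ¬Q) → (¬S ⊕ P) = F → T = T
¬((¬R → ¬Q) → (¬S ⊕ P)) = ¬T = F
Hence S2 is false.

0 of the 2 statements are true (none).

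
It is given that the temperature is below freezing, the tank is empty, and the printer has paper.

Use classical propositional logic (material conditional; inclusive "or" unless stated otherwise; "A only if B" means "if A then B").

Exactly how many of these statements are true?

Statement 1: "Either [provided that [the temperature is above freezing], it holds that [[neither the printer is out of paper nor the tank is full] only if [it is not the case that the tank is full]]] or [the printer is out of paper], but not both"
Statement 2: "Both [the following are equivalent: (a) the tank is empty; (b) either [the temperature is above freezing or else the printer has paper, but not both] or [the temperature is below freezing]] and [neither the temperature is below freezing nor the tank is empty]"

Let D = "the temperature is below freezing" (T), M = "the printer has paper" (T), P = "the tank is full" (F).

Statement 1: Formalization: (¬D → ((¬M ↓ P) → ¬P)) ⊕ ¬M

¬D = ¬T = F
¬M = ¬T = F
¬M ↓ P = F ↓ F = T
¬P = ¬F = T
(¬M ↓ P) → ¬P = T → T = T
¬D → ((¬M ↓ P) → ¬P) = F → T = T
¬M = ¬T = F
(¬D → ((¬M ↓ P) → ¬P)) ⊕ ¬M = T ⊕ F = T
Thus Statement 1 is true.

Statement 2: This is (¬P ↔ ((¬D ⊕ M) ∨ D)) ∧ (D ↓ ¬P).

¬P = ¬F = T
¬D = ¬T = F
¬D ⊕ M = F ⊕ T = T
(¬D ⊕ M) ∨ D = T ∨ T = T
¬P ↔ ((¬D ⊕ M) ∨ D) = T ↔ T = T
¬P = ¬F = T
D ↓ ¬P = T ↓ T = F
(¬P ↔ ((¬D ⊕ M) ∨ D)) ∧ (D ↓ ¬P) = T ∧ F = F
Thus Statement 2 is false.

Count: 1.

1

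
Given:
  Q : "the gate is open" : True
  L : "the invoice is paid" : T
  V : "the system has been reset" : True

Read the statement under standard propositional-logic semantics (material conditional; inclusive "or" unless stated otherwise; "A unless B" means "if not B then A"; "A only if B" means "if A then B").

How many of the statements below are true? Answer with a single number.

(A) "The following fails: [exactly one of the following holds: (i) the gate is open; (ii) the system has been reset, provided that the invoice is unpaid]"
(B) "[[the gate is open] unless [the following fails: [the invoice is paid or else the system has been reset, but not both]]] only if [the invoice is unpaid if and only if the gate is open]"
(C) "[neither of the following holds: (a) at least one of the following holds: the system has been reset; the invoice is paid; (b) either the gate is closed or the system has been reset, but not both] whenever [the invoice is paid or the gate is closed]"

1

(A): In symbols: not (Q xor (not L -> V))

not L = not True = False
not L -> V = False -> True = True
Q xor (not L -> V) = True xor True = False
not (Q xor (not L -> V)) = not False = True
So (A) is true.

(B): This is (Q or not (L xor V)) -> (not L iff Q).

L xor V = True xor True = False
not (L xor V) = not False = True
Q or not (L xor V) = True or True = True
not L = not True = False
not L iff Q = False iff True = False
(Q or not (L xor V)) -> (not L iff Q) = True -> False = False
So (B) is false.

(C): Formalization: (L or not Q) -> ((V or L) nor (not Q xor V))

not Q = not True = False
L or not Q = True or False = True
V or L = True or True = True
not Q = not True = False
not Q xor V = False xor True = True
(V or L) nor (not Q xor V) = True nor True = False
(L or not Q) -> ((V or L) nor (not Q xor V)) = True -> False = False
Hence (C) is false.

1 of the 3 statements is true ((A)).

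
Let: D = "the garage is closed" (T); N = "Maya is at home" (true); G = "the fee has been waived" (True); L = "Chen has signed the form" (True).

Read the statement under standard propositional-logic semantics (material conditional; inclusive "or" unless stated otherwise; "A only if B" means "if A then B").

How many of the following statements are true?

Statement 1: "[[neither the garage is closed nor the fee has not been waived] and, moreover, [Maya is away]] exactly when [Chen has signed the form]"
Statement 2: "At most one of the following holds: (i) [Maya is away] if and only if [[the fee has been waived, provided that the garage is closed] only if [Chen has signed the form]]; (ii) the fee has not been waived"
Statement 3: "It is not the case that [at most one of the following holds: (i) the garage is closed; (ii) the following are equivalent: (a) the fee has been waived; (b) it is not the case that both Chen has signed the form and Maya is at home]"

1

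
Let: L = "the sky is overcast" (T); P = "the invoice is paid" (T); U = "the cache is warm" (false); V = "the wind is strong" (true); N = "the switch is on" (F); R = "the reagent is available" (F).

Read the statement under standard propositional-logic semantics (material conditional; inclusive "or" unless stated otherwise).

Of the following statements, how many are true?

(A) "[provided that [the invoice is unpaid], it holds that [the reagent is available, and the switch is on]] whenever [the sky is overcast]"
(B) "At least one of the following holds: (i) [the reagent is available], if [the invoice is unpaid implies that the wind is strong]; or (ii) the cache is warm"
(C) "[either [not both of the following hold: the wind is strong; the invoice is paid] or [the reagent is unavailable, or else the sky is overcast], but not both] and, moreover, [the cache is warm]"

1

(A): This is L → (¬P → (R ∧ N)).

¬P = ¬T = F
R ∧ N = F ∧ F = F
¬P → (R ∧ N) = F → F = T
L → (¬P → (R ∧ N)) = T → T = T
So (A) is true.

(B): In symbols: ((¬P → V) → R) ∨ U

¬P = ¬T = F
¬P → V = F → T = T
(¬P → V) → R = T → F = F
((¬P → V) → R) ∨ U = F ∨ F = F
Thus (B) is false.

(C): Parsed as ((V ↑ P) ⊕ (¬R ∨ L)) ∧ U

V ↑ P = T ↑ T = F
¬R = ¬F = T
¬R ∨ L = T ∨ T = T
(V ↑ P) ⊕ (¬R ∨ L) = F ⊕ T = T
((V ↑ P) ⊕ (¬R ∨ L)) ∧ U = T ∧ F = F
So (C) is false.

Count: 1.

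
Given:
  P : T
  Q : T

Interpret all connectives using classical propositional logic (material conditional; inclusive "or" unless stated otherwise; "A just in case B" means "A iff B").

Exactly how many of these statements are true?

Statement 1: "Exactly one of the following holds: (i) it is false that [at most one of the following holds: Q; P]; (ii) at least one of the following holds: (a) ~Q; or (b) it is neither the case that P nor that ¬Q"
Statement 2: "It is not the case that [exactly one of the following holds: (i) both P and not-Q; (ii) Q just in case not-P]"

Statement 1: In symbols: ~(Q nand P) xor (~Q | (P nor ~Q))

Q nand P = T nand T = F
~(Q nand P) = ~F = T
~Q = ~T = F
~Q = ~T = F
P nor ~Q = T nor F = F
~Q | (P nor ~Q) = F | F = F
~(Q nand P) xor (~Q | (P nor ~Q)) = T xor F = T
Hence Statement 1 is true.

Statement 2: In symbols: ~((P & ~Q) xor (Q <-> ~P))

~Q = ~T = F
P & ~Q = T & F = F
~P = ~T = F
Q <-> ~P = T <-> F = F
(P & ~Q) xor (Q <-> ~P) = F xor F = F
~((P & ~Q) xor (Q <-> ~P)) = ~F = T
Thus Statement 2 is true.

2 of the 2 statements are true (Statement 1, Statement 2).

2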